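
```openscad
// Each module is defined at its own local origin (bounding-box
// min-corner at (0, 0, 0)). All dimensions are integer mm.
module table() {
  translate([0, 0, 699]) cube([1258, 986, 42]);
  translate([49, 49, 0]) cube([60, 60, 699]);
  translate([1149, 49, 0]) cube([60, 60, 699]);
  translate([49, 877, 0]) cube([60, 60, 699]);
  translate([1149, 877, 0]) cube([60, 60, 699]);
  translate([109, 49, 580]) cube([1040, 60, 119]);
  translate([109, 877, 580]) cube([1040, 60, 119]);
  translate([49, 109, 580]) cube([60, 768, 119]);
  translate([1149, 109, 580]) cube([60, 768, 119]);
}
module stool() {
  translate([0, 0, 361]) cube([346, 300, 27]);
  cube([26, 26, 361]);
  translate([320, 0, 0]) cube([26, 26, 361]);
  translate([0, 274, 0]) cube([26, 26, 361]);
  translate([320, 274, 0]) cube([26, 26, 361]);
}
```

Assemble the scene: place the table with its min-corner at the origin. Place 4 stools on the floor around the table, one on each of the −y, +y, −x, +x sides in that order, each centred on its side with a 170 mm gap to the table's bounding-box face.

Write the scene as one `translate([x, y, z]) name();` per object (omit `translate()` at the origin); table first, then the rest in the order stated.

table();
translate([456, -470, 0]) stool();
translate([456, 1156, 0]) stool();
translate([-516, 343, 0]) stool();
translate([1428, 343, 0]) stool();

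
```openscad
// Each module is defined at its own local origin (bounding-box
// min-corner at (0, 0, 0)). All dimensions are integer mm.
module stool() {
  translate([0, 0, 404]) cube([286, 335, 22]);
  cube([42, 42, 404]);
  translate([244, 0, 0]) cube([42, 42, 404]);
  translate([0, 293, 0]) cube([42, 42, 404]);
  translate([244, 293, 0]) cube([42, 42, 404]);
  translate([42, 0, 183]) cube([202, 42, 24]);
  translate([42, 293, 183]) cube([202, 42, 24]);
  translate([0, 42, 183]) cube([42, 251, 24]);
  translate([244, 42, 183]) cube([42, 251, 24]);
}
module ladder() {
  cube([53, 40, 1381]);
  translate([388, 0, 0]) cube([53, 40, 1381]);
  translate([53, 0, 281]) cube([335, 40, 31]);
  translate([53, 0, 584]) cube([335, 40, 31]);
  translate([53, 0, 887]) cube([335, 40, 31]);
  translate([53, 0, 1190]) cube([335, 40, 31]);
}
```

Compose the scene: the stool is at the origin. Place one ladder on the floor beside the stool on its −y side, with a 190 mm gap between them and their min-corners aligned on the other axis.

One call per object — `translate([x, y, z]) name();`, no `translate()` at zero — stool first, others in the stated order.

stool();
translate([0, -230, 0]) ladder();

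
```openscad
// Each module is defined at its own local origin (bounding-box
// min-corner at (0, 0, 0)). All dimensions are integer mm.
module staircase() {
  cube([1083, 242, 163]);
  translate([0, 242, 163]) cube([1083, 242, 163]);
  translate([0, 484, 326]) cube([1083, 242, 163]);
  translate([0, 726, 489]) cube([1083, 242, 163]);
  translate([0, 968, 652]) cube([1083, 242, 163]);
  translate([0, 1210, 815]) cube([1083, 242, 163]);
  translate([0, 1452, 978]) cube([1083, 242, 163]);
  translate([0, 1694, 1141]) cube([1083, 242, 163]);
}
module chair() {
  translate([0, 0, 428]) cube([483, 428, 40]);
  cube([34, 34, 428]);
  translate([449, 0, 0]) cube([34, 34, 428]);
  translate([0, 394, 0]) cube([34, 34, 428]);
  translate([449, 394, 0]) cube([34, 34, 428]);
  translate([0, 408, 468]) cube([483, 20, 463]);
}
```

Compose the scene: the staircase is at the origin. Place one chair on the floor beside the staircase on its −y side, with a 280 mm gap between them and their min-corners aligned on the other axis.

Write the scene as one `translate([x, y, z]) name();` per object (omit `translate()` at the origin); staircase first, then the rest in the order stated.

staircase();
translate([0, -708, 0]) chair();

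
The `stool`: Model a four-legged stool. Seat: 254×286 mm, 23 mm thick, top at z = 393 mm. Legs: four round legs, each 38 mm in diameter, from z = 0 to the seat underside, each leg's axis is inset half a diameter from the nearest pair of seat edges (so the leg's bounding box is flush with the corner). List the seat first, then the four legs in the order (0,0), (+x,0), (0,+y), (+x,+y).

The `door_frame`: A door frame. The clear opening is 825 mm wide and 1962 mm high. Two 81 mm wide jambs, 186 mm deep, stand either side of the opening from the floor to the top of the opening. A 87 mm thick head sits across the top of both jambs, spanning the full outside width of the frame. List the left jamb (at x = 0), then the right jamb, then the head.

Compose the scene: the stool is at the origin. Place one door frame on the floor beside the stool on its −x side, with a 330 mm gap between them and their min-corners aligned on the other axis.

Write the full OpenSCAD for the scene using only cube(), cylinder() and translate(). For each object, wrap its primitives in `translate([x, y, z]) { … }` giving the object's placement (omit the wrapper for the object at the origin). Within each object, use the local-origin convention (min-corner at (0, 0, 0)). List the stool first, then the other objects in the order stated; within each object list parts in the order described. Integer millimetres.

translate([0, 0, 370]) cube([254, 286, 23]);
translate([19, 19, 0]) cylinder(h = 370, r = 19);
translate([235, 19, 0]) cylinder(h = 370, r = 19);
translate([19, 267, 0]) cylinder(h = 370, r = 19);
translate([235, 267, 0]) cylinder(h = 370, r = 19);
translate([-1317, 0, 0]) {
  cube([81, 186, 1962]);
  translate([906, 0, 0]) cube([81, 186, 1962]);
  translate([0, 0, 1962]) cube([987, 186, 87]);
}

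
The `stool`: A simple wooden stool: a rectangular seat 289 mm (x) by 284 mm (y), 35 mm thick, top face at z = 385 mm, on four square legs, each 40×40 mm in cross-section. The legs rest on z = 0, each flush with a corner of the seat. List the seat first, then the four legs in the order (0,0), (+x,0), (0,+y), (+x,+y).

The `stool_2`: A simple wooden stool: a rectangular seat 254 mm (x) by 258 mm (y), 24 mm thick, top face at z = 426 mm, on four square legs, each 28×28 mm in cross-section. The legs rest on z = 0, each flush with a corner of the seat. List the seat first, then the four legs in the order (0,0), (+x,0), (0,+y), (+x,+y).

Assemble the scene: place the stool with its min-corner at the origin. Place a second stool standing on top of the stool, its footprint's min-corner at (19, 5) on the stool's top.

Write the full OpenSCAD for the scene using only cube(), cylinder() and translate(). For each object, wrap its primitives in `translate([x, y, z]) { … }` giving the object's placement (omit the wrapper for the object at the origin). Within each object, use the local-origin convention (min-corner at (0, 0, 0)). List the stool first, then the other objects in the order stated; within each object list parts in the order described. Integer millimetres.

translate([0, 0, 350]) cube([289, 284, 35]);
cube([40, 40, 350]);
translate([249, 0, 0]) cube([40, 40, 350]);
translate([0, 244, 0]) cube([40, 40, 350]);
translate([249, 244, 0]) cube([40, 40, 350]);
translate([19, 5, 385]) {
  translate([0, 0, 402]) cube([254, 258, 24]);
  cube([28, 28, 402]);
  translate([226, 0, 0]) cube([28, 28, 402]);
  translate([0, 230, 0]) cube([28, 28, 402]);
  translate([226, 230, 0]) cube([28, 28, 402]);
}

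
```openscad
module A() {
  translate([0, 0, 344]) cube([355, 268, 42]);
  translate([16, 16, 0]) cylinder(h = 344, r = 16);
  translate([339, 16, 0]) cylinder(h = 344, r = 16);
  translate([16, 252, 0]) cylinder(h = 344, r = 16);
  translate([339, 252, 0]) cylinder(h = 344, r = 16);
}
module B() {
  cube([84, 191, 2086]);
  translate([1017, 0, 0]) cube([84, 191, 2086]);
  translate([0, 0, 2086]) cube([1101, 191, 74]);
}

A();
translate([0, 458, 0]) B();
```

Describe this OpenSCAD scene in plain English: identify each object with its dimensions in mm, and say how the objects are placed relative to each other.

A is a four-legged stool. The seat is a 355×268×42 mm slab whose top surface is at z = 386 mm; four round legs, each 32 mm in diameter, run from the floor (z = 0) to the underside of the seat, each leg's axis is inset half a diameter from the nearest pair of seat edges (so the leg's bounding box is flush with the corner).

B is a door frame. The clear opening is 933 mm wide and 2086 mm high. Two 84 mm wide jambs, 191 mm deep, stand either side of the opening from the floor to the top of the opening. A 74 mm thick head sits across the top of both jambs, spanning the full outside width of the frame.

The door frame is on the floor beside the stool on its +y side.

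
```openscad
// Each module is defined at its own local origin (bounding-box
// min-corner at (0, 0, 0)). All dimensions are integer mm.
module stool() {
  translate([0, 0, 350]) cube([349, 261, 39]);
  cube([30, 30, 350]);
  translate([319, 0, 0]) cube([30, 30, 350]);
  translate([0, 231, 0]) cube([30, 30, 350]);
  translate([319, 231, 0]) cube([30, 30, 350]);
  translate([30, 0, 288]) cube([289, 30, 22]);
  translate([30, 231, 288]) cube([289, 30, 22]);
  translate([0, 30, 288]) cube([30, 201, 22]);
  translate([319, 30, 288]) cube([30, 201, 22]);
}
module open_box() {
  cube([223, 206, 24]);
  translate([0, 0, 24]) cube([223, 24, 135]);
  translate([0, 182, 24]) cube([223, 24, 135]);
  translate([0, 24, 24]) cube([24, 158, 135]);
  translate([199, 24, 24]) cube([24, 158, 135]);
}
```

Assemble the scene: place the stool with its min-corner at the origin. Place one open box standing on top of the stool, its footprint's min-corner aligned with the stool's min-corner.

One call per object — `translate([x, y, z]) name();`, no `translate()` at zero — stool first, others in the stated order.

stool();
translate([0, 0, 389]) open_box();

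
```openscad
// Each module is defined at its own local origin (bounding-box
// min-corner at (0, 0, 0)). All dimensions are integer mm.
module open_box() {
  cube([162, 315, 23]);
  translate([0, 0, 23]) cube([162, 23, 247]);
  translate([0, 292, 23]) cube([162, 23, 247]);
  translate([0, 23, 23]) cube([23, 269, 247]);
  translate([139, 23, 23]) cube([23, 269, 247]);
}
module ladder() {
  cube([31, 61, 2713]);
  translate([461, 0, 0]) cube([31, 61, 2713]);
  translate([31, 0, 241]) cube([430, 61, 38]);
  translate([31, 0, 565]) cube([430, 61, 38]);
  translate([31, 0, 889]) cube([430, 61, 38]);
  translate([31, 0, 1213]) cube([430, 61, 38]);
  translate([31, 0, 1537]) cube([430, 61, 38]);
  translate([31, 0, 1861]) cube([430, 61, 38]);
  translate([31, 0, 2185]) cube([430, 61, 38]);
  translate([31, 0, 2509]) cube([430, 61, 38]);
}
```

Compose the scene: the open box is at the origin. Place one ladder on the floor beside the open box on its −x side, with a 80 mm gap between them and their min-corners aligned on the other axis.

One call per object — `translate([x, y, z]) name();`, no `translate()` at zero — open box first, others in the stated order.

open_box();
translate([-572, 0, 0]) ladder();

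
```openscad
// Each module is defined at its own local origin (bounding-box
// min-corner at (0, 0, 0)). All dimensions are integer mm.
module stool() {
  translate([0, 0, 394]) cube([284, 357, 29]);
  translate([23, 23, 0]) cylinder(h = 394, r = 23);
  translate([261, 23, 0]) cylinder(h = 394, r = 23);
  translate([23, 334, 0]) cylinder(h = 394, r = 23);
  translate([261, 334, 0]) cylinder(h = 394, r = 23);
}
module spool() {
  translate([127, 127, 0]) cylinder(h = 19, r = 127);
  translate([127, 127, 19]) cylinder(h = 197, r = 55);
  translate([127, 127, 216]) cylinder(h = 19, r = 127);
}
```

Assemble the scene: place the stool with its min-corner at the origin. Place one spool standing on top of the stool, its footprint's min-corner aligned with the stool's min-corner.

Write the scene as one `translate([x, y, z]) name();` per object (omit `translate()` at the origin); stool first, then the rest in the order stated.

stool();
translate([0, 0, 423]) spool();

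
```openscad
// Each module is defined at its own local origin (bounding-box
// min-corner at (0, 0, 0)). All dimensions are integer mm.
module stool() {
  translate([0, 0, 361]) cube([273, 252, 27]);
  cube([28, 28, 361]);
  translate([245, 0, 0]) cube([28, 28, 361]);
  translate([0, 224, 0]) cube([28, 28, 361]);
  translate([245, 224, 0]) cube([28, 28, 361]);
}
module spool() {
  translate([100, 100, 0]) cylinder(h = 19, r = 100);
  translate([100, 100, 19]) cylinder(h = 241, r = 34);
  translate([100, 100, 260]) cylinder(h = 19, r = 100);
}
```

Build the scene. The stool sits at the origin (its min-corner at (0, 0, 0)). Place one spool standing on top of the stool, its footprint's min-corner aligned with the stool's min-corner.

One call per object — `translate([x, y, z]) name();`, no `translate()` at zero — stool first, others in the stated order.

stool();
translate([0, 0, 388]) spool();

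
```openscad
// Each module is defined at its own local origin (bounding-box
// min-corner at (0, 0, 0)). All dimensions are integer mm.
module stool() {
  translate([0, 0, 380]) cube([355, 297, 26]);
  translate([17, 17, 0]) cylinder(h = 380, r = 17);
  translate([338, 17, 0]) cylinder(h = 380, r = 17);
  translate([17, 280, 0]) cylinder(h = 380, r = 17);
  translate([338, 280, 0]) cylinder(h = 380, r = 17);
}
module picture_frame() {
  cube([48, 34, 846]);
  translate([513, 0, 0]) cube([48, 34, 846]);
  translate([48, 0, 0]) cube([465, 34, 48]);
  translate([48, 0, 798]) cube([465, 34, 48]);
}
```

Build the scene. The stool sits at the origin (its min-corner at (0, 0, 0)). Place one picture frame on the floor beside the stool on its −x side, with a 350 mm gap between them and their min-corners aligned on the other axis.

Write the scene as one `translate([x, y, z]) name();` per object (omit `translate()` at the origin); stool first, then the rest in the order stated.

stool();
translate([-911, 0, 0]) picture_frame();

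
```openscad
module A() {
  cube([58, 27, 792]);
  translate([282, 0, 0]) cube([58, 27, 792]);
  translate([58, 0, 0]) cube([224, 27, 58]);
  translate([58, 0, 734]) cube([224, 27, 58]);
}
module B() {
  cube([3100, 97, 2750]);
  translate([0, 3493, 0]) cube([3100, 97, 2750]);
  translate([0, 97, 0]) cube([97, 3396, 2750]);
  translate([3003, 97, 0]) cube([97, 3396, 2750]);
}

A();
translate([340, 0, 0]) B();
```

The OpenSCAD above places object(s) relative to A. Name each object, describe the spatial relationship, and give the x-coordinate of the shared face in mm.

The picture frame's +x face and the house frame's −x face are both at x = 340 mm.

A is a picture frame. B is a house frame. The house frame is against the picture frame's +x side, with their −y faces flush. The x-coordinate of the shared face is 340 mm.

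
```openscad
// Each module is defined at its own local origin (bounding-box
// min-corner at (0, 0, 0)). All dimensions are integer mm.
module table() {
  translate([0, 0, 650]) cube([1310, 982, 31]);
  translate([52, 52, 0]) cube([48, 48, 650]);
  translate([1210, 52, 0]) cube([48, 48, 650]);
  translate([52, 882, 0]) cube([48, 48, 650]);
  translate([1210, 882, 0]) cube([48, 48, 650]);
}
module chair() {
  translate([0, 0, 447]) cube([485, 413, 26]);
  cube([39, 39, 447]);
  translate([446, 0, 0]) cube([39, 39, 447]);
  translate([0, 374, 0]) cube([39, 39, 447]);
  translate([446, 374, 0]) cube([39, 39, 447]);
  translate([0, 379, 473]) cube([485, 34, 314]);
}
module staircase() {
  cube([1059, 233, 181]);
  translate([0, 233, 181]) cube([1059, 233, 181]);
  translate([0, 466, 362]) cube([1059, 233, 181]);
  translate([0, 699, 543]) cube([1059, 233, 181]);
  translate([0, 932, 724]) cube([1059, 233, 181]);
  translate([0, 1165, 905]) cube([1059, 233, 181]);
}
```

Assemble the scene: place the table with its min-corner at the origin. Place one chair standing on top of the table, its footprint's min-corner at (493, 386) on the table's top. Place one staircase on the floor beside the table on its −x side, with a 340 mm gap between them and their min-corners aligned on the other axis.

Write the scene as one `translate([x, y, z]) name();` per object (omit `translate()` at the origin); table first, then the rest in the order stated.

table();
translate([493, 386, 681]) chair();
translate([-1399, 0, 0]) staircase();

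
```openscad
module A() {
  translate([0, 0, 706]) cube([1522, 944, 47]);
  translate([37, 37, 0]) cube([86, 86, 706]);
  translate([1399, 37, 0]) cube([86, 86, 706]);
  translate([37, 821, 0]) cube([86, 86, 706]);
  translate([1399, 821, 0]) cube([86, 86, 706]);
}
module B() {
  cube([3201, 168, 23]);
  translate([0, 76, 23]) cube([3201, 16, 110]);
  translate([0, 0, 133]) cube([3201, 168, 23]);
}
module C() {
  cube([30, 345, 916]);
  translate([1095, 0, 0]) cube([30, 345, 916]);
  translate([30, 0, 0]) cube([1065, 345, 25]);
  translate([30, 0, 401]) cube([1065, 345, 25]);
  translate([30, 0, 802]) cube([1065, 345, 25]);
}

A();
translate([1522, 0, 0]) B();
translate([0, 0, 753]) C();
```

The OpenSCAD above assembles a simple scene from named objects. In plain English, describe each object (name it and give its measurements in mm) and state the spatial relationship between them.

A is a table with a 1522×944 mm rectangular top, 47 mm thick, top surface at z = 753 mm, supported by four 86×86 mm square legs, each inset 37 mm from the nearest pair of top edges, running from the floor.

B is an I-beam lying along x, 3201 mm long. Overall section height 156 mm. Two flanges 168 mm wide (y) and 23 mm thick, one on the floor and one at the top; a web 16 mm thick runs between them, centred on the flange width.

C is a bookshelf 1125 mm wide overall, 345 mm deep and 916 mm tall. The two sides are 30 mm thick vertical panels. 3 horizontal shelves of 25 mm thickness span between the inner faces of the sides; the lowest shelf sits on the floor and shelves are stacked with a clear vertical gap of 376 mm between each pair.

The I-beam is against the table's +x side, with their −y faces flush. The bookshelf is on top of the table.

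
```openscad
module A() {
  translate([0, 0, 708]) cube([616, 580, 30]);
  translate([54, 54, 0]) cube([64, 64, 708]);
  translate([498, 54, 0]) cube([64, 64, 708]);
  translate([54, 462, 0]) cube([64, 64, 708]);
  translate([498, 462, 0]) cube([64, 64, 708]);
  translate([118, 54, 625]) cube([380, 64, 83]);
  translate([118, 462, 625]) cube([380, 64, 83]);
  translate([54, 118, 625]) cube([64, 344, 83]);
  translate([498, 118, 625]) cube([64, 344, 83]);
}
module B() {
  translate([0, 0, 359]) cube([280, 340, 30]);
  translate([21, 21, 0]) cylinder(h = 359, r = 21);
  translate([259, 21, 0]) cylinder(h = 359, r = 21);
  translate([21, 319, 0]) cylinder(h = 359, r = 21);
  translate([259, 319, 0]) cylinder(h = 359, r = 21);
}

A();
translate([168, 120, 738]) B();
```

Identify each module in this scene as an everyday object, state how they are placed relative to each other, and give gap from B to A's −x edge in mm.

A is a table. B is a stool. The stool is on top of the table, centred. The gap from the stool to the table's −x edge is 168 mm.

The stool's min-x is at 168; the table's min-x is 0; gap = 168 mm.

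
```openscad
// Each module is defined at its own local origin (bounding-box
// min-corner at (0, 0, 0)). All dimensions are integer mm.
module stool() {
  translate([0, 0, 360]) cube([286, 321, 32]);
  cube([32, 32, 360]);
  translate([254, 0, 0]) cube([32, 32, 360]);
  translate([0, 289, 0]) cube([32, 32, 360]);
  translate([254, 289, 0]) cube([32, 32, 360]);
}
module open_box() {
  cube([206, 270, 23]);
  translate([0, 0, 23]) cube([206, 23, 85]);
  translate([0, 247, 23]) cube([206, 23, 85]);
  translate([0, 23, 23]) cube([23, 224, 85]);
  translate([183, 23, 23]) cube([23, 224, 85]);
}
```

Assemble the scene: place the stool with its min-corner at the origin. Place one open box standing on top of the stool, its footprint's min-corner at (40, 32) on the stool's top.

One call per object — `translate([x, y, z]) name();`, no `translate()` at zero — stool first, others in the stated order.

stool();
translate([40, 32, 392]) open_box();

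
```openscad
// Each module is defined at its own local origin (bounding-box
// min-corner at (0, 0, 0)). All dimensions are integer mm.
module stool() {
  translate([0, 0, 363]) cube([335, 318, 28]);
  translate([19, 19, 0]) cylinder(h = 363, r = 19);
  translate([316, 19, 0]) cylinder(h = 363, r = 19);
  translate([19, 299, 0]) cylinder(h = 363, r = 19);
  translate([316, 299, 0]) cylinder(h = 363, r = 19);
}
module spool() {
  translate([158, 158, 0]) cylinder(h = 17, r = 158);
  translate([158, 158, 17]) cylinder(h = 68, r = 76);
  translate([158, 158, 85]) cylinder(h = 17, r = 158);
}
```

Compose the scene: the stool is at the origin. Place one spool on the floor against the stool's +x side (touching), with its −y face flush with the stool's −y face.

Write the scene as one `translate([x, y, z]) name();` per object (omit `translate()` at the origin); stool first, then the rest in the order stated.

stool();
translate([335, 0, 0]) spool();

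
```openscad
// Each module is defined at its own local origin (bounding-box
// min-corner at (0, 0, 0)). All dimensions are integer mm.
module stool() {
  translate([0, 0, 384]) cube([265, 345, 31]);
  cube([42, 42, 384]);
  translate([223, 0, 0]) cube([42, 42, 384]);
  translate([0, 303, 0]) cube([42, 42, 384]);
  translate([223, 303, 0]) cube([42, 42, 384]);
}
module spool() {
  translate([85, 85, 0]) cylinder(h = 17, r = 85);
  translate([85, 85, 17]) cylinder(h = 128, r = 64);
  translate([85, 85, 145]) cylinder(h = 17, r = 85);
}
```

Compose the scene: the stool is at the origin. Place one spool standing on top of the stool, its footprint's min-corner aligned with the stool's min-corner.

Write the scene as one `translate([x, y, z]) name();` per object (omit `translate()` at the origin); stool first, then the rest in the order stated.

stool();
translate([0, 0, 415]) spool();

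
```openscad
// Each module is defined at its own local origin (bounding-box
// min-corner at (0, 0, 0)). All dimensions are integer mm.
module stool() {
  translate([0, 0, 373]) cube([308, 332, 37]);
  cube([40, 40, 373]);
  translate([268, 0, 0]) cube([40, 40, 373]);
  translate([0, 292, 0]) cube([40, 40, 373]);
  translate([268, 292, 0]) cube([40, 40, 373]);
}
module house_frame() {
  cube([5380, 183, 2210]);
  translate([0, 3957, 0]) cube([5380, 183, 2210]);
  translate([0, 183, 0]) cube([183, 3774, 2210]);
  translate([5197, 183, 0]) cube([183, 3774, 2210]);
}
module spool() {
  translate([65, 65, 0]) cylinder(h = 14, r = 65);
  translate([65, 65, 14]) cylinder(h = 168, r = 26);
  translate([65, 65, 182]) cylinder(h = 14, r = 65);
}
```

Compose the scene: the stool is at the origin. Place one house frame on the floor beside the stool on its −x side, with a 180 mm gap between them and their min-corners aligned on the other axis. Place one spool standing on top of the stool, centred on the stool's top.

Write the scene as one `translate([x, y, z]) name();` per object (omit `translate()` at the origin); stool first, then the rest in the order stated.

stool();
translate([-5560, 0, 0]) house_frame();
translate([89, 101, 410]) spool();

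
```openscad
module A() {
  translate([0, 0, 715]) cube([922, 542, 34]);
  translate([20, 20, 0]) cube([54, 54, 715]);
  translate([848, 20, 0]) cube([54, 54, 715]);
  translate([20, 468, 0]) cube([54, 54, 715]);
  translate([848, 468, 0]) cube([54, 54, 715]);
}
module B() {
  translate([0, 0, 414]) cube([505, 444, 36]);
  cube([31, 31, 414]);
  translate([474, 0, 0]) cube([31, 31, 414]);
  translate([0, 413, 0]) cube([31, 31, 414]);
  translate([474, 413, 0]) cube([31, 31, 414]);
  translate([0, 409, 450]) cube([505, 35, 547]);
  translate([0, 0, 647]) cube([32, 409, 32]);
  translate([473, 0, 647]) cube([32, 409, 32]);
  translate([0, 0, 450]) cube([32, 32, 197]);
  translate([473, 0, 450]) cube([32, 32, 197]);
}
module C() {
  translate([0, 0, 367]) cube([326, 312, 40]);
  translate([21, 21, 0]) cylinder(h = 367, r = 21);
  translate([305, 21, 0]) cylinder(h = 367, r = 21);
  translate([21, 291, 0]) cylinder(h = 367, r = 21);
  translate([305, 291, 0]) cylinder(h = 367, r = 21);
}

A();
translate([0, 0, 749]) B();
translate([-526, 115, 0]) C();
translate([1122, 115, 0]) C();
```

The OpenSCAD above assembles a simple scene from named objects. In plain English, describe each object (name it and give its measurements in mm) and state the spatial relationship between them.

A is a table: top 922 mm (x) × 542 mm (y), 34 mm thick, upper face at z = 749 mm, on four 54×54 mm square legs, each inset 20 mm from the nearest pair of top edges, running from z = 0 to the bottom of the top.

B is a chair. The seat is a 505×444×36 mm slab with its top at z = 450 mm, on four 31×31 mm corner legs (flush with the seat edges, standing on z = 0). A flat backrest 35 mm thick, 547 mm tall, spans the full seat width and rises from the seat top along its +y edge, rear face flush with the rear of the seat. Two armrests of 32×32 mm section run along each side from the seat's front edge to the front of the backrest, top faces 229 mm above the seat top and outer faces flush with the seat's x-edges; a 32×32 mm post under the front of each armrest stands on the seat at the front corner.

C is a four-legged stool. The seat is a 326×312×40 mm slab whose top surface is at z = 407 mm; four round legs, each 42 mm in diameter, run from the floor (z = 0) to the underside of the seat, each leg's axis is inset half a diameter from the nearest pair of seat edges (so the leg's bounding box is flush with the corner).

The chair is on top of the table. Two stools sit around the table at the −x, +x sides.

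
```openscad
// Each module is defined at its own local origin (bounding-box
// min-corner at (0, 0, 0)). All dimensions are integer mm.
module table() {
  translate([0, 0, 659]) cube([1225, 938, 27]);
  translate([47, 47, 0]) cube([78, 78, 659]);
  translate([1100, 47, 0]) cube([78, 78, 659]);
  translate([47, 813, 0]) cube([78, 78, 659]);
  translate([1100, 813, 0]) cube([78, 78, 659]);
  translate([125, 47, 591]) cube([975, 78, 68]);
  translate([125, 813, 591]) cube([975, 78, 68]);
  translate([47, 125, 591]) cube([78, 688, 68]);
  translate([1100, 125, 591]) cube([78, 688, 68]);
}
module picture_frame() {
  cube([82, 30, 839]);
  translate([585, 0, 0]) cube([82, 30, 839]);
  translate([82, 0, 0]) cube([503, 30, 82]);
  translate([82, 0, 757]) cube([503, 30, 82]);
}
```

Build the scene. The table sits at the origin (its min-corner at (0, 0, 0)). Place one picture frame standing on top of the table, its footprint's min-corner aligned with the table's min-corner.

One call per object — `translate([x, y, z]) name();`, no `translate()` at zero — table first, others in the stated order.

table();
translate([0, 0, 686]) picture_frame();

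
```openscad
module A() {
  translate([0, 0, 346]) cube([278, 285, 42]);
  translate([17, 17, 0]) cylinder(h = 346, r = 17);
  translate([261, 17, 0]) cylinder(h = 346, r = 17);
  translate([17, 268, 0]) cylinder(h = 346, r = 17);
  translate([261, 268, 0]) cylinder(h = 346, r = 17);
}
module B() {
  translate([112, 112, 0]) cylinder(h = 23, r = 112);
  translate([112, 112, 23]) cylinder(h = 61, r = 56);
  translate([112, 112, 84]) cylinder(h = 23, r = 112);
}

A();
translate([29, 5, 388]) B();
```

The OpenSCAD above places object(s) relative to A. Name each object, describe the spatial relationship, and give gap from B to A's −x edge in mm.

The spool's min-x is at 29; the stool's min-x is 0; gap = 29 mm.

A is a stool. B is a spool. The spool is on top of the stool. The gap from the spool to the stool's −x edge is 29 mm.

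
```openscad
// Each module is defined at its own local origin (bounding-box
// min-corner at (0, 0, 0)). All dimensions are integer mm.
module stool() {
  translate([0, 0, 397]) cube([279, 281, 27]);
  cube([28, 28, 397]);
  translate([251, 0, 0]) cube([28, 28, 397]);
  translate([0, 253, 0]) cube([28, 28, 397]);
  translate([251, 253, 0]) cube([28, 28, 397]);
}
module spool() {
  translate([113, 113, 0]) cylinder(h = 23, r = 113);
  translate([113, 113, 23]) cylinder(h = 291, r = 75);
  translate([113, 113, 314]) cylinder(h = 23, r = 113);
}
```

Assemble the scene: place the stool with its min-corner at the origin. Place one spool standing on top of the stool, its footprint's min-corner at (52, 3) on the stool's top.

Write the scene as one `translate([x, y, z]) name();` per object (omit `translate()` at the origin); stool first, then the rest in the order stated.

stool();
translate([52, 3, 424]) spool();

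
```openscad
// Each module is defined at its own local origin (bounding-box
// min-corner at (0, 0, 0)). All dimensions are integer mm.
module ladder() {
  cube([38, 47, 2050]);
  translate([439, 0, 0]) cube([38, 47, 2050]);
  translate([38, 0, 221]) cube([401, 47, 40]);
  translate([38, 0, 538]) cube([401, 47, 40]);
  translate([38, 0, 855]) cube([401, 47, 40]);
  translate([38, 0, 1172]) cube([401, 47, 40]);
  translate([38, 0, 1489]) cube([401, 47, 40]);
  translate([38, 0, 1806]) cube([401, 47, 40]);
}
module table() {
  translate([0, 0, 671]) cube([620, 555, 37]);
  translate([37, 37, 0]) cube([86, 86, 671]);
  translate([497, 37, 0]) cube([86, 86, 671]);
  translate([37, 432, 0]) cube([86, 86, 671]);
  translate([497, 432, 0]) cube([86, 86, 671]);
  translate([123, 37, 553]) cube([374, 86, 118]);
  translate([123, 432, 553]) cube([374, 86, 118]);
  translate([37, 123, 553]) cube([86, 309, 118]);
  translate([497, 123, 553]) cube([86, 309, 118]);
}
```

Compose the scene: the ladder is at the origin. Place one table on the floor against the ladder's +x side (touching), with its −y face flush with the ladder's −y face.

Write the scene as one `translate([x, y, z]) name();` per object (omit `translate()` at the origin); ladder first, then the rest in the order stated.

ladder();
translate([477, 0, 0]) table();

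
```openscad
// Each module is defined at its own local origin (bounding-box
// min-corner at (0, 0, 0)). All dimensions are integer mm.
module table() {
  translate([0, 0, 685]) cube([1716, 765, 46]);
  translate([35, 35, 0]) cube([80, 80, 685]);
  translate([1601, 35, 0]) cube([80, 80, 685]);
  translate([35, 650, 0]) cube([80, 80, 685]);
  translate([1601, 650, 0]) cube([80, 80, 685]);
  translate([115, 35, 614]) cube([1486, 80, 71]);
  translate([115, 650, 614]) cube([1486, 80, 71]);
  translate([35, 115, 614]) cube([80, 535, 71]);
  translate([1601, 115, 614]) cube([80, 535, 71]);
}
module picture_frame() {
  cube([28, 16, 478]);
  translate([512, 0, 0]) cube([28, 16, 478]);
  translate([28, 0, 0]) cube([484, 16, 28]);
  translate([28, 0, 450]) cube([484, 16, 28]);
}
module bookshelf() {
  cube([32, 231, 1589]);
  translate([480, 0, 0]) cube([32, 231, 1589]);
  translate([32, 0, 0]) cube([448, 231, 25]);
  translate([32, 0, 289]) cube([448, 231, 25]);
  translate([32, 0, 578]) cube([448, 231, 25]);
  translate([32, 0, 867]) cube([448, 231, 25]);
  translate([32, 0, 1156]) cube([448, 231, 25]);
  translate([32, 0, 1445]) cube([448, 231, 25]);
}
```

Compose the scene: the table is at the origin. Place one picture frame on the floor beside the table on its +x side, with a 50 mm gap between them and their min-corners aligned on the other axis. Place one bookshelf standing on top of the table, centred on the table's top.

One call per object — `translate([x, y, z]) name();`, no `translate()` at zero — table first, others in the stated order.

table();
translate([1766, 0, 0]) picture_frame();
translate([602, 267, 731]) bookshelf();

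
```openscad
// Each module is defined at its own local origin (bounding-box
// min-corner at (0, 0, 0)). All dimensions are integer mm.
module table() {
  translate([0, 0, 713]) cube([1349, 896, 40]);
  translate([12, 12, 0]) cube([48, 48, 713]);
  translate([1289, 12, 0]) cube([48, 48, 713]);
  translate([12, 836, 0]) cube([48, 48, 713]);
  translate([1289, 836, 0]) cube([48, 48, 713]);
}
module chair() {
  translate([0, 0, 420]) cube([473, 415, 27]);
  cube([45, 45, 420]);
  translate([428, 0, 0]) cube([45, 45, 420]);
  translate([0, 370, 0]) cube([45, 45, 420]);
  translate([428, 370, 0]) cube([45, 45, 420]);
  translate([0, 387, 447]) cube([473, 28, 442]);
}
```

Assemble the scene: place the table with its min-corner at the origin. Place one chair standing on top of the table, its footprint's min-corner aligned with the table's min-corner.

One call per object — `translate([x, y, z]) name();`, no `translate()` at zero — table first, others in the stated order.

table();
translate([0, 0, 753]) chair();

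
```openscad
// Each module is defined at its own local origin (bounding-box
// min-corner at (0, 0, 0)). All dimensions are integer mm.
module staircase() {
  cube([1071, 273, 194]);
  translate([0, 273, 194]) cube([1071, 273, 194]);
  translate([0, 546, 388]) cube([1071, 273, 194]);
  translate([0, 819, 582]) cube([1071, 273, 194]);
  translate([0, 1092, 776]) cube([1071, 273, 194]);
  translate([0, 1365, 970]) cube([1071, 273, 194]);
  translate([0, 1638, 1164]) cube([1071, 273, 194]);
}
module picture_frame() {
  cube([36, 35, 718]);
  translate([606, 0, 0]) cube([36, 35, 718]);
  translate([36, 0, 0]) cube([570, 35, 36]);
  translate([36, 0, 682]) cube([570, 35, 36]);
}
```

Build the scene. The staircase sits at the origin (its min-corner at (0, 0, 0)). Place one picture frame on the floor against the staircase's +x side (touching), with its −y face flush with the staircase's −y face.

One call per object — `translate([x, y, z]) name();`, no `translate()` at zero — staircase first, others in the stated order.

staircase();
translate([1071, 0, 0]) picture_frame();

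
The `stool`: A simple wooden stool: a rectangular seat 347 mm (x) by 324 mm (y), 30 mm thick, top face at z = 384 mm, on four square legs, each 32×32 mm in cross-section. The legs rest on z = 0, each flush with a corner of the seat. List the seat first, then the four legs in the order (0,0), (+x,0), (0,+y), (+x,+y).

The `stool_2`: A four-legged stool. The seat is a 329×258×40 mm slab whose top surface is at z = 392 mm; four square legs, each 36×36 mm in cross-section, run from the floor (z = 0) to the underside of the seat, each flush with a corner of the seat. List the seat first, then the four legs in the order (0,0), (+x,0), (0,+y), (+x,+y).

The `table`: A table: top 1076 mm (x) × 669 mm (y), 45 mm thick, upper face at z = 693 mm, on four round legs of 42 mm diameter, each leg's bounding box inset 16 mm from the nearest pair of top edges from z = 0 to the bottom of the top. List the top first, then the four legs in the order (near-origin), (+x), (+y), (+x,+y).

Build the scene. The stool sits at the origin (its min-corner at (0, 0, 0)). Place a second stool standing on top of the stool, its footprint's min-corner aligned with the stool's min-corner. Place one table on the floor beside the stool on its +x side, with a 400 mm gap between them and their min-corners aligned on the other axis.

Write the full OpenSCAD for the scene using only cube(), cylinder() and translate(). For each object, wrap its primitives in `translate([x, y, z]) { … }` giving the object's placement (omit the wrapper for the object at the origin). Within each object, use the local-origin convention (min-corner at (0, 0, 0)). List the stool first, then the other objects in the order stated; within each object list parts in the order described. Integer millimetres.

translate([0, 0, 354]) cube([347, 324, 30]);
cube([32, 32, 354]);
translate([315, 0, 0]) cube([32, 32, 354]);
translate([0, 292, 0]) cube([32, 32, 354]);
translate([315, 292, 0]) cube([32, 32, 354]);
translate([0, 0, 384]) {
  translate([0, 0, 352]) cube([329, 258, 40]);
  cube([36, 36, 352]);
  translate([293, 0, 0]) cube([36, 36, 352]);
  translate([0, 222, 0]) cube([36, 36, 352]);
  translate([293, 222, 0]) cube([36, 36, 352]);
}
translate([747, 0, 0]) {
  translate([0, 0, 648]) cube([1076, 669, 45]);
  translate([37, 37, 0]) cylinder(h = 648, r = 21);
  translate([1039, 37, 0]) cylinder(h = 648, r = 21);
  translate([37, 632, 0]) cylinder(h = 648, r = 21);
  translate([1039, 632, 0]) cylinder(h = 648, r = 21);
}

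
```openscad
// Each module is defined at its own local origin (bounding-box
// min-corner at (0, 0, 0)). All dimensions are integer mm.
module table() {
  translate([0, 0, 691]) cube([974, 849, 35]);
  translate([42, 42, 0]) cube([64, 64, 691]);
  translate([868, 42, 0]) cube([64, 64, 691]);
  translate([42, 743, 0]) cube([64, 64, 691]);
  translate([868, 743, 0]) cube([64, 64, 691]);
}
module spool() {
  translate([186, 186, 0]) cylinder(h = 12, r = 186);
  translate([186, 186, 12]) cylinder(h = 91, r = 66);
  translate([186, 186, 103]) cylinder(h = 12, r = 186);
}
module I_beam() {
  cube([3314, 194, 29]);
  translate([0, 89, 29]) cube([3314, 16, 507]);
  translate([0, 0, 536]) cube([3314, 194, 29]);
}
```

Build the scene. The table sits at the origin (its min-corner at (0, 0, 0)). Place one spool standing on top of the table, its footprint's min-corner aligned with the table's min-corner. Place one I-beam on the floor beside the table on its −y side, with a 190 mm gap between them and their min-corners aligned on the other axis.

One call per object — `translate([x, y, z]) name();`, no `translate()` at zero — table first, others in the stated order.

table();
translate([0, 0, 726]) spool();
translate([0, -384, 0]) I_beam();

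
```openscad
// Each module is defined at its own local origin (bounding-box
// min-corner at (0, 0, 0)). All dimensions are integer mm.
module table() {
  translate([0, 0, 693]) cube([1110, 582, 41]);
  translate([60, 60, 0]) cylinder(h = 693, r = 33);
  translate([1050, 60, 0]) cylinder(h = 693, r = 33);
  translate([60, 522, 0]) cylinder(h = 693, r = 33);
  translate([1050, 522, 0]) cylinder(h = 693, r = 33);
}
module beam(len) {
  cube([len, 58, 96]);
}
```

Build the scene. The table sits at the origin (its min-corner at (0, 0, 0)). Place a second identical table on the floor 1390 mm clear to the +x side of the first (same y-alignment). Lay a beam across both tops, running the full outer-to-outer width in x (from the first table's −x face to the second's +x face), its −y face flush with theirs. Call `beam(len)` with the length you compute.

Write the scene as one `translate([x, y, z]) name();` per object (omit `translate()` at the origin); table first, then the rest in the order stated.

table();
translate([2500, 0, 0]) table();
translate([0, 0, 734]) beam(3610);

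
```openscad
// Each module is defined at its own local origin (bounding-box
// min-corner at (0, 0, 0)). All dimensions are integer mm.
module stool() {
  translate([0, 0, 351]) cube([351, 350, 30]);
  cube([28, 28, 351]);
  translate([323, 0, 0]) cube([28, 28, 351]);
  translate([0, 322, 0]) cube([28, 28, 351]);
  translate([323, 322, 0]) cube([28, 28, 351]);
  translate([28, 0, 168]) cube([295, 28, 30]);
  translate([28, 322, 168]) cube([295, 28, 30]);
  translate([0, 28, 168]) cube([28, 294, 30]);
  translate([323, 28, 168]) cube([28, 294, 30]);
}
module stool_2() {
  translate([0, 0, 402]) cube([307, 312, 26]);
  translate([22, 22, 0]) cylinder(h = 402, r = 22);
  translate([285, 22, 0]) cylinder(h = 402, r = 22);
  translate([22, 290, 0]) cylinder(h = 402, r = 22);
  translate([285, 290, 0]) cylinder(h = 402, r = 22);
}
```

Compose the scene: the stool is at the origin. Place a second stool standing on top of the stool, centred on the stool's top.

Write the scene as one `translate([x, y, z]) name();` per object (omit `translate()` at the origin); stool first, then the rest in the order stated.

stool();
translate([22, 19, 381]) stool_2();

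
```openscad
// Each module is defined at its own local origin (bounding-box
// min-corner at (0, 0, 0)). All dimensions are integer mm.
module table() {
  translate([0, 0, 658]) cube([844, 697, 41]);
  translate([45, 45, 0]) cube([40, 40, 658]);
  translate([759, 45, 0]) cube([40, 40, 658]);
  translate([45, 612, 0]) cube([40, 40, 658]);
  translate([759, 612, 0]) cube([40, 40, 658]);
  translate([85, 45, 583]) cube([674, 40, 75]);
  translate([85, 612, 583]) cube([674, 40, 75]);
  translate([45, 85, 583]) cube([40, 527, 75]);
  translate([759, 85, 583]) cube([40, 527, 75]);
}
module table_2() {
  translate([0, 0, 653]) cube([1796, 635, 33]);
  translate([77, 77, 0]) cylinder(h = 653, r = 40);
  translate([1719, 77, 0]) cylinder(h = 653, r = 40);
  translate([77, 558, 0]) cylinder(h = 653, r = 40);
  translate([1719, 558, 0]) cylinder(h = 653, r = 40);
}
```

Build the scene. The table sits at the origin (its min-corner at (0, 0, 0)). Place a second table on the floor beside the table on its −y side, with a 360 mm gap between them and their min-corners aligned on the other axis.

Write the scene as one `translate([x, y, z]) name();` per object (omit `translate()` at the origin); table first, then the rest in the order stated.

table();
translate([0, -995, 0]) table_2();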